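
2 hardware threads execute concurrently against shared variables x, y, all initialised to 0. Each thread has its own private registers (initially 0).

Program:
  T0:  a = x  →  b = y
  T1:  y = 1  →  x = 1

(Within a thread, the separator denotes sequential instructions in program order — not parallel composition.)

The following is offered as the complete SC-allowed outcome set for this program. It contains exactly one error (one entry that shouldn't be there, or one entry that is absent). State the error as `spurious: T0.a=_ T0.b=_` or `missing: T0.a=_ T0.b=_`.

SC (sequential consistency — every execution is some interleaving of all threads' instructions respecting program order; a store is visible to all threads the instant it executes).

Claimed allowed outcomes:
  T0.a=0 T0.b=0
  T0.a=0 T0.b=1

outcome vector order: (T0.a,T0.b)
SC (3): (0,0) (0,1) (1,1)
SC∖claimed = {(1,1)}

missing: T0.a=1 T0.b=1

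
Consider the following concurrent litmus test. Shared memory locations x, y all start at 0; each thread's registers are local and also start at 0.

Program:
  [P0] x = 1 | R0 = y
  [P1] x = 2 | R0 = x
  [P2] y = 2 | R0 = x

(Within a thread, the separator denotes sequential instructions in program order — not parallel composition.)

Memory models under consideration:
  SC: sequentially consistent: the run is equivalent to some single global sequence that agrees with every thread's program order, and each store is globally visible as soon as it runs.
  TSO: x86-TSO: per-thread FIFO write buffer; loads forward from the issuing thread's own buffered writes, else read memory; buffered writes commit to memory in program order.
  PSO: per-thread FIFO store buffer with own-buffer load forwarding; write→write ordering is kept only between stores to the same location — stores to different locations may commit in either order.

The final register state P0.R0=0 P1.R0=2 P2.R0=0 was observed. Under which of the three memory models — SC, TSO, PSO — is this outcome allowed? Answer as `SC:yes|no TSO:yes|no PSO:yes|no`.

outcome vector order: (P0.R0,P1.R0,P2.R0)
SC: 9 outcomes — {<0 1 1> <0 2 1> <0 2 2> <2 1 0> <2 1 1> <2 1 2> <2 2 0> <2 2 1> <2 2 2>}
TSO: 12 outcomes — {<0 1 0> <0 1 1> <0 1 2> <0 2 0> <0 2 1> <0 2 2> <2 1 0> <2 1 1> <2 1 2> <2 2 0> <2 2 1> <2 2 2>}
PSO: 12 outcomes — {<0 1 0> <0 1 1> <0 1 2> <0 2 0> <0 2 1> <0 2 2> <2 1 0> <2 1 1> <2 1 2> <2 2 0> <2 2 1> <2 2 2>}
target <0 2 0> ∈ {TSO,PSO}

SC:no TSO:yes PSO:yes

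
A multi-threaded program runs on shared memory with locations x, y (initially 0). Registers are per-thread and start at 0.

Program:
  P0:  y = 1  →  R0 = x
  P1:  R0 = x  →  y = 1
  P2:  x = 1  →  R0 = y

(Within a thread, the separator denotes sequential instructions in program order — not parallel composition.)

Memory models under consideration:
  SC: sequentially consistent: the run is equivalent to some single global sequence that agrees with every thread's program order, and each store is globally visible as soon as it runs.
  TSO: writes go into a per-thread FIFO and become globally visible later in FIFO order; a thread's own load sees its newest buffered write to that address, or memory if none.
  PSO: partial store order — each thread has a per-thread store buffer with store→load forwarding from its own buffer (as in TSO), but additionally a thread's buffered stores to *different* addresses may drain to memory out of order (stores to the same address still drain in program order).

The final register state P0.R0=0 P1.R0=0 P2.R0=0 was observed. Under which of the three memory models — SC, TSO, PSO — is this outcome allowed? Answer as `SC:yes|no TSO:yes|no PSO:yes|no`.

SC:no TSO:yes PSO:yes

outcome vector order: (P0.R0,P1.R0,P2.R0)
[SC] allowed = {0/0/1; 0/1/1; 1/0/0; 1/0/1; 1/1/0; 1/1/1}
[TSO] allowed = {0/0/0; 0/0/1; 0/1/0; 0/1/1; 1/0/0; 1/0/1; 1/1/0; 1/1/1}
[PSO] allowed = {0/0/0; 0/0/1; 0/1/0; 0/1/1; 1/0/0; 1/0/1; 1/1/0; 1/1/1}
target 0/0/0 ∈ {TSO,PSO}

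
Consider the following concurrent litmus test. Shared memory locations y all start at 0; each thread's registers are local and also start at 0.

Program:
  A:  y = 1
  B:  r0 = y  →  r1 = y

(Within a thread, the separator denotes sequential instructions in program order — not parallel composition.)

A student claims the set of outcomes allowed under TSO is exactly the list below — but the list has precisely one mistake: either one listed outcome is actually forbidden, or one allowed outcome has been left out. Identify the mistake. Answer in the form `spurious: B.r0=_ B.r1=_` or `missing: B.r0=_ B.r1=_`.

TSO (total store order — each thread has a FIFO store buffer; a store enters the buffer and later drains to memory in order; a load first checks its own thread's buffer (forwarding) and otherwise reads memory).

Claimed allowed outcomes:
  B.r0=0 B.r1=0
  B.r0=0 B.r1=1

missing: B.r0=1 B.r1=1

outcome vector order: (B.r0,B.r1)
under TSO → 00, 01, 11
TSO∖claimed = {11}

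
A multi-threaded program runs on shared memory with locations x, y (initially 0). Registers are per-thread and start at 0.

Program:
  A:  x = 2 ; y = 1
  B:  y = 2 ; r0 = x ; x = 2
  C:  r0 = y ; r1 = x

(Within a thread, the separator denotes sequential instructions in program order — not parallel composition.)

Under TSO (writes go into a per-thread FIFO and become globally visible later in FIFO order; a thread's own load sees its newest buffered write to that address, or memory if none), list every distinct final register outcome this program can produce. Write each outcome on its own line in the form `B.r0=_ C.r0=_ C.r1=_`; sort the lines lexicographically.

outcome vector order: (B.r0,C.r0,C.r1)
|TSO outcomes| = 10

B.r0=0 C.r0=0 C.r1=0
B.r0=0 C.r0=0 C.r1=2
B.r0=0 C.r0=1 C.r1=2
B.r0=0 C.r0=2 C.r1=0
B.r0=0 C.r0=2 C.r1=2
B.r0=2 C.r0=0 C.r1=0
B.r0=2 C.r0=0 C.r1=2
B.r0=2 C.r0=1 C.r1=2
B.r0=2 C.r0=2 C.r1=0
B.r0=2 C.r0=2 C.r1=2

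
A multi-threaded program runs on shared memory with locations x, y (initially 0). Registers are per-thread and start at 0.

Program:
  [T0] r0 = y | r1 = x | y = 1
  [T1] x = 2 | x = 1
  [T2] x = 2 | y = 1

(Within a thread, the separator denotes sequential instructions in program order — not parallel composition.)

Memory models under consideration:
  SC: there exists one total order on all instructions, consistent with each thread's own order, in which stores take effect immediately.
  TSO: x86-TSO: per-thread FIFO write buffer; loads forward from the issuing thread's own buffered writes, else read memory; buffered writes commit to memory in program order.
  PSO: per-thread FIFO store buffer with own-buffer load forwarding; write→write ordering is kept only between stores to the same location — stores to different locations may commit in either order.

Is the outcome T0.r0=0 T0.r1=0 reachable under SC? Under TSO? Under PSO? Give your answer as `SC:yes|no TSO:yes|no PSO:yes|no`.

SC:yes TSO:yes PSO:yes

outcome vector order: (T0.r0,T0.r1)
SC: 5 outcomes — {<0 0>; <0 1>; <0 2>; <1 1>; <1 2>}
TSO: 5 outcomes — {<0 0>; <0 1>; <0 2>; <1 1>; <1 2>}
PSO: 6 outcomes — {<0 0>; <0 1>; <0 2>; <1 0>; <1 1>; <1 2>}
target <0 0> ∈ {SC,TSO,PSO}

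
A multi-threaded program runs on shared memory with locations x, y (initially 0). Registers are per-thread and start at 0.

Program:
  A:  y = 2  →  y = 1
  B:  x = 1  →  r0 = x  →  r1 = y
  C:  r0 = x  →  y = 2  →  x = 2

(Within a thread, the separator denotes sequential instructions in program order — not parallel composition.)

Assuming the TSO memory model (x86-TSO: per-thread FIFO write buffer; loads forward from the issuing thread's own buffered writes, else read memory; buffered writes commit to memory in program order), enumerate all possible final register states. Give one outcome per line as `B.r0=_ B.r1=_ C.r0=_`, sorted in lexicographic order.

B.r0=1 B.r1=0 C.r0=0
B.r0=1 B.r1=0 C.r0=1
B.r0=1 B.r1=1 C.r0=0
B.r0=1 B.r1=1 C.r0=1
B.r0=1 B.r1=2 C.r0=0
B.r0=1 B.r1=2 C.r0=1
B.r0=2 B.r1=1 C.r0=0
B.r0=2 B.r1=1 C.r0=1
B.r0=2 B.r1=2 C.r0=0
B.r0=2 B.r1=2 C.r0=1

outcome vector order: (B.r0,B.r1,C.r0)
|TSO outcomes| = 10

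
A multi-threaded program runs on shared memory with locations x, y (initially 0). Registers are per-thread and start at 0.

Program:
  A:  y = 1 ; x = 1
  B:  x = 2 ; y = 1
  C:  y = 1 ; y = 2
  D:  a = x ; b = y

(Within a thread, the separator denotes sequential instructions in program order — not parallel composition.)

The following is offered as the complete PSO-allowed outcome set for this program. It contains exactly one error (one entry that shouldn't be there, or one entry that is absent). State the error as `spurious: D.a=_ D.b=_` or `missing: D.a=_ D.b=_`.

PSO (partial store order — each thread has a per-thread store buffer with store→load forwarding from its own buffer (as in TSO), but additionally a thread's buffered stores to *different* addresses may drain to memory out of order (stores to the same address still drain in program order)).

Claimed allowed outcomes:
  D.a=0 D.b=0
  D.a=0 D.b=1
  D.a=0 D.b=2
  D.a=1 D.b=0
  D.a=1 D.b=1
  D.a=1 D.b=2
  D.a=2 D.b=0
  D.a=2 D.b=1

missing: D.a=2 D.b=2

outcome vector order: (D.a,D.b)
PSO (9): (0,0), (0,1), (0,2), (1,0), (1,1), (1,2), (2,0), (2,1), (2,2)
PSO∖claimed = {(2,2)}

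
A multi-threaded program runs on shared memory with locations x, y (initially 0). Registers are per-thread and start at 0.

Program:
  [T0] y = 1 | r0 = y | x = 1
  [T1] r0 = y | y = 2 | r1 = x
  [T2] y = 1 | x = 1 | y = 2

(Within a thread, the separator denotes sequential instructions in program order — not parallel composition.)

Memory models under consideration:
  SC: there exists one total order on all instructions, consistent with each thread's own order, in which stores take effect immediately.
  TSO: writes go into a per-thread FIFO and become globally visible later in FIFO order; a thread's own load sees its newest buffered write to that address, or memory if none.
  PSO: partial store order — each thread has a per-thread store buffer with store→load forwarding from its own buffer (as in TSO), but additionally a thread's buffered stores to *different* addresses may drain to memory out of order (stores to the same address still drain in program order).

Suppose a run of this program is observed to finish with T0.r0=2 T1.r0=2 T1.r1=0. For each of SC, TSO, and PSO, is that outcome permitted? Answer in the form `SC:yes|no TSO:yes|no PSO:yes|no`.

SC:no TSO:no PSO:yes

outcome vector order: (T0.r0,T1.r0,T1.r1)
under SC → 100, 101, 110, 111, 121, 200, 201, 210, 211, 221
under TSO → 100, 101, 110, 111, 121, 200, 201, 210, 211, 221
under PSO → 100, 101, 110, 111, 120, 121, 200, 201, 210, 211, 220, 221
target 220 ∈ {PSO}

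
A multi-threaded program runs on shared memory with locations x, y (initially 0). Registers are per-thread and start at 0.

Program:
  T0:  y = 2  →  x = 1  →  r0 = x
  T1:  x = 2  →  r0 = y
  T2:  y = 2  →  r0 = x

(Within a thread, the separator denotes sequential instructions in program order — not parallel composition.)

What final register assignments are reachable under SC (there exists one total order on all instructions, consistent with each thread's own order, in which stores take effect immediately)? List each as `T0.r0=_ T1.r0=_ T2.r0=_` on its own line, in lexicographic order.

outcome vector order: (T0.r0,T1.r0,T2.r0)
|SC outcomes| = 8

T0.r0=1 T1.r0=0 T2.r0=1
T0.r0=1 T1.r0=0 T2.r0=2
T0.r0=1 T1.r0=2 T2.r0=0
T0.r0=1 T1.r0=2 T2.r0=1
T0.r0=1 T1.r0=2 T2.r0=2
T0.r0=2 T1.r0=2 T2.r0=0
T0.r0=2 T1.r0=2 T2.r0=1
T0.r0=2 T1.r0=2 T2.r0=2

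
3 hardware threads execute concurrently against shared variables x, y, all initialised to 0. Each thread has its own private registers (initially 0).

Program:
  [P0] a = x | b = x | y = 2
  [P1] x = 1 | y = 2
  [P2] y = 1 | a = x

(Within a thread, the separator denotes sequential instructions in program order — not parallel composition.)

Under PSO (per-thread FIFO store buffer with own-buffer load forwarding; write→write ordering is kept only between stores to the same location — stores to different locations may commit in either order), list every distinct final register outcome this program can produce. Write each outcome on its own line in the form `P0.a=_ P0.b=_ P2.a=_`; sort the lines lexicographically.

outcome vector order: (P0.a,P0.b,P2.a)
|PSO outcomes| = 6

P0.a=0 P0.b=0 P2.a=0
P0.a=0 P0.b=0 P2.a=1
P0.a=0 P0.b=1 P2.a=0
P0.a=0 P0.b=1 P2.a=1
P0.a=1 P0.b=1 P2.a=0
P0.a=1 P0.b=1 P2.a=1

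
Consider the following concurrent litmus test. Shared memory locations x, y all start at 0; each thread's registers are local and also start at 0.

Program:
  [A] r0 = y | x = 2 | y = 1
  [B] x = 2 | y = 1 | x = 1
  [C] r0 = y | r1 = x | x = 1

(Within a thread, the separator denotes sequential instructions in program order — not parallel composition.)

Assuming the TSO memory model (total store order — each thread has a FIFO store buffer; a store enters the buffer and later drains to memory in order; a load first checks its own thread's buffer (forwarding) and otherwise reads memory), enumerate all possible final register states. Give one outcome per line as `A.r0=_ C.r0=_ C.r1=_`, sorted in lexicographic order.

outcome vector order: (A.r0,C.r0,C.r1)
|TSO outcomes| = 10

A.r0=0 C.r0=0 C.r1=0
A.r0=0 C.r0=0 C.r1=1
A.r0=0 C.r0=0 C.r1=2
A.r0=0 C.r0=1 C.r1=1
A.r0=0 C.r0=1 C.r1=2
A.r0=1 C.r0=0 C.r1=0
A.r0=1 C.r0=0 C.r1=1
A.r0=1 C.r0=0 C.r1=2
A.r0=1 C.r0=1 C.r1=1
A.r0=1 C.r0=1 C.r1=2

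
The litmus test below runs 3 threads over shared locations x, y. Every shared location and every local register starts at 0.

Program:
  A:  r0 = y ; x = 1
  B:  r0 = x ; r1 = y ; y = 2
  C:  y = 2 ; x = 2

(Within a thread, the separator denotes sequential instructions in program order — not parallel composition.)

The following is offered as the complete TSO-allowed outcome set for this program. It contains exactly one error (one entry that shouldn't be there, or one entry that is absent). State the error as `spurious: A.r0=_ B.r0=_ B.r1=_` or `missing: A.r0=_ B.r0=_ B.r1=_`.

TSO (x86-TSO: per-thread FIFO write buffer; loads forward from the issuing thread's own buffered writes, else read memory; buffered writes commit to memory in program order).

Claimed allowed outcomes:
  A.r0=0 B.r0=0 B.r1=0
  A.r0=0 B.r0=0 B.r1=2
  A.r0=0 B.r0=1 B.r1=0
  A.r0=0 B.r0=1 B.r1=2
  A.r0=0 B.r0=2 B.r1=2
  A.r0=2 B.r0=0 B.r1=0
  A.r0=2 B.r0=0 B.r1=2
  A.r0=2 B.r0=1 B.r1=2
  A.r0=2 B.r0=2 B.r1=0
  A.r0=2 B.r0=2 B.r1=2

spurious: A.r0=2 B.r0=2 B.r1=0

outcome vector order: (A.r0,B.r0,B.r1)
under TSO → 0/0/0 0/0/2 0/1/0 0/1/2 0/2/2 2/0/0 2/0/2 2/1/2 2/2/2
claimed∖TSO = {2/2/0}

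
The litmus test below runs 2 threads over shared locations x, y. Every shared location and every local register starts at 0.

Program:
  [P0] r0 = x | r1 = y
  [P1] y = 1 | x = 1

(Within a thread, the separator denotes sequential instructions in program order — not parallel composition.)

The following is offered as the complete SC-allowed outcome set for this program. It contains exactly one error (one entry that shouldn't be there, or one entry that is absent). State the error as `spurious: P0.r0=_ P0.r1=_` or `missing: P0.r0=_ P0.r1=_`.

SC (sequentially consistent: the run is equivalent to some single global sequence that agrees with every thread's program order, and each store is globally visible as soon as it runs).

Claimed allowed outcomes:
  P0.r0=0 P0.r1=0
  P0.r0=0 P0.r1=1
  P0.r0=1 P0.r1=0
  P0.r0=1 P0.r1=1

spurious: P0.r0=1 P0.r1=0

outcome vector order: (P0.r0,P0.r1)
under SC → 00 01 11
claimed∖SC = {10}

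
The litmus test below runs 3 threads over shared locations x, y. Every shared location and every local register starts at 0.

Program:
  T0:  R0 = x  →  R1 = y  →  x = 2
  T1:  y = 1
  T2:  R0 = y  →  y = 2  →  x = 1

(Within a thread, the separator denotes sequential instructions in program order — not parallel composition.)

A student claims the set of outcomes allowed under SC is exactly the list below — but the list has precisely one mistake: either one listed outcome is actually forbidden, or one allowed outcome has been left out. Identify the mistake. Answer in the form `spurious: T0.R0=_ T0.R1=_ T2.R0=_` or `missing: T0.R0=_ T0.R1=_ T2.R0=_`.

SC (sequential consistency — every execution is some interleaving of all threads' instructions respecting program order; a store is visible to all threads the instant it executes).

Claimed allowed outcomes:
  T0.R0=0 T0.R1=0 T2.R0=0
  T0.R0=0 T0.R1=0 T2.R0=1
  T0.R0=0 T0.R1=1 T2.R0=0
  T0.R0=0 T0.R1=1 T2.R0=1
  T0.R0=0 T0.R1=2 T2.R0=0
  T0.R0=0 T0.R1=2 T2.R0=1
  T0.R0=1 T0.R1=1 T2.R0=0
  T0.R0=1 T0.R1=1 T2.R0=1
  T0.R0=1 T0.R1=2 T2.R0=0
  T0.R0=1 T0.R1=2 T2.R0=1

spurious: T0.R0=1 T0.R1=1 T2.R0=1

outcome vector order: (T0.R0,T0.R1,T2.R0)
SC: 9 outcomes — {0/0/0, 0/0/1, 0/1/0, 0/1/1, 0/2/0, 0/2/1, 1/1/0, 1/2/0, 1/2/1}
claimed∖SC = {1/1/1}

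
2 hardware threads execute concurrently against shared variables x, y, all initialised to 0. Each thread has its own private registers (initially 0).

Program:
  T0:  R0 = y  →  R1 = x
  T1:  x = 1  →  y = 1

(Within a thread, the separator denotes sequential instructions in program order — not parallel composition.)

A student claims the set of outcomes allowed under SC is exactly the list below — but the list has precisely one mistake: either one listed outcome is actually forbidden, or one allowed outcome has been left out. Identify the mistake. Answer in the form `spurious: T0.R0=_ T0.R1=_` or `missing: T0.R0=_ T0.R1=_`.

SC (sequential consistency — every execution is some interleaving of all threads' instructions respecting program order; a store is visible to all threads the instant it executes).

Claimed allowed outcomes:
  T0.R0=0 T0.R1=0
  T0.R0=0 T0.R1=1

missing: T0.R0=1 T0.R1=1

outcome vector order: (T0.R0,T0.R1)
SC: 3 outcomes — {(0,0); (0,1); (1,1)}
SC∖claimed = {(1,1)}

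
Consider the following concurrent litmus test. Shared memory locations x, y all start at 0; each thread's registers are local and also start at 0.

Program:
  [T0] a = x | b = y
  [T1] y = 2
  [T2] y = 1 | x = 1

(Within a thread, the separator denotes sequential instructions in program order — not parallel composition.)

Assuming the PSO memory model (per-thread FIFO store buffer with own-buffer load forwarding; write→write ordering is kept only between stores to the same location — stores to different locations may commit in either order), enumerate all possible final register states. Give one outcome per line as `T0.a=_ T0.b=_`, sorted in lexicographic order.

outcome vector order: (T0.a,T0.b)
|PSO outcomes| = 6

T0.a=0 T0.b=0
T0.a=0 T0.b=1
T0.a=0 T0.b=2
T0.a=1 T0.b=0
T0.a=1 T0.b=1
T0.a=1 T0.b=2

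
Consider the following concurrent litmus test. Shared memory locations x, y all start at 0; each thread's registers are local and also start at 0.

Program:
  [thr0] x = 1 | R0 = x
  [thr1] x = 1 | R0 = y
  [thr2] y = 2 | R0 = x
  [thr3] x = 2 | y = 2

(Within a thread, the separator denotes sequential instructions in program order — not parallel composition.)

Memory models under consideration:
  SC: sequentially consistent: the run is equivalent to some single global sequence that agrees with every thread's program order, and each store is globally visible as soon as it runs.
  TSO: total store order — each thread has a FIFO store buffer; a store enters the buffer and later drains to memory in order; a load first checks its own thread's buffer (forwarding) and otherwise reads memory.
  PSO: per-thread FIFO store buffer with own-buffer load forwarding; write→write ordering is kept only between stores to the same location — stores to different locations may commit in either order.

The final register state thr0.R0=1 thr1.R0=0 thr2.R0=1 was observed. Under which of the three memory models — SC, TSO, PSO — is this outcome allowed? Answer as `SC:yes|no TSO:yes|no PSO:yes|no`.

outcome vector order: (thr0.R0,thr1.R0,thr2.R0)
under SC → 101; 102; 120; 121; 122; 201; 202; 220; 221; 222
under TSO → 100; 101; 102; 120; 121; 122; 200; 201; 202; 220; 221; 222
under PSO → 100; 101; 102; 120; 121; 122; 200; 201; 202; 220; 221; 222
target 101 ∈ {SC,TSO,PSO}

SC:yes TSO:yes PSO:yes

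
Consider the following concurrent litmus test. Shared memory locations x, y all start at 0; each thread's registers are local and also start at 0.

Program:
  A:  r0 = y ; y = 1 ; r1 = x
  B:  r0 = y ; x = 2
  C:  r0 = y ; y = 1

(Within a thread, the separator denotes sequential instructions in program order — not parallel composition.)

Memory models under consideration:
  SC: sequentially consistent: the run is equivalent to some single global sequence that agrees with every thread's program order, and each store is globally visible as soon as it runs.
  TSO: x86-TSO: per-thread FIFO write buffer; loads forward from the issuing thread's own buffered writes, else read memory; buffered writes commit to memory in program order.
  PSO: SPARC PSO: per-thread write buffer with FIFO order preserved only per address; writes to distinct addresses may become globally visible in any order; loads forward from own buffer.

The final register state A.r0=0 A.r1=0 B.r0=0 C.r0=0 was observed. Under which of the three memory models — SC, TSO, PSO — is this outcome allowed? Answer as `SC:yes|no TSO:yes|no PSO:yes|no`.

SC:yes TSO:yes PSO:yes

outcome vector order: (A.r0,A.r1,B.r0,C.r0)
SC: 12 outcomes — {(0,0,0,0); (0,0,0,1); (0,0,1,0); (0,0,1,1); (0,2,0,0); (0,2,0,1); (0,2,1,0); (0,2,1,1); (1,0,0,0); (1,0,1,0); (1,2,0,0); (1,2,1,0)}
TSO: 12 outcomes — {(0,0,0,0); (0,0,0,1); (0,0,1,0); (0,0,1,1); (0,2,0,0); (0,2,0,1); (0,2,1,0); (0,2,1,1); (1,0,0,0); (1,0,1,0); (1,2,0,0); (1,2,1,0)}
PSO: 12 outcomes — {(0,0,0,0); (0,0,0,1); (0,0,1,0); (0,0,1,1); (0,2,0,0); (0,2,0,1); (0,2,1,0); (0,2,1,1); (1,0,0,0); (1,0,1,0); (1,2,0,0); (1,2,1,0)}
target (0,0,0,0) ∈ {SC,TSO,PSO}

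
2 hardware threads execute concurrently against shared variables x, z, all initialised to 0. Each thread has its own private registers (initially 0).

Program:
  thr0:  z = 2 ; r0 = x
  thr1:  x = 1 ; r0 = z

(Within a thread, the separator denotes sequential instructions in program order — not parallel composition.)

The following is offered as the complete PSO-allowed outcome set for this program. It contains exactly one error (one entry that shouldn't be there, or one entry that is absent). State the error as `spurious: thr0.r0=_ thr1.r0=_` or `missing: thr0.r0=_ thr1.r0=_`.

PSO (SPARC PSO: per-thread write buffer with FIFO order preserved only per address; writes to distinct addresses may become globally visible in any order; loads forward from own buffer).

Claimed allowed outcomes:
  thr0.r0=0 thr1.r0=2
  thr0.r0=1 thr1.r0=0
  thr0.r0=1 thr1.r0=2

outcome vector order: (thr0.r0,thr1.r0)
[PSO] allowed = {0/0, 0/2, 1/0, 1/2}
PSO∖claimed = {0/0}

missing: thr0.r0=0 thr1.r0=0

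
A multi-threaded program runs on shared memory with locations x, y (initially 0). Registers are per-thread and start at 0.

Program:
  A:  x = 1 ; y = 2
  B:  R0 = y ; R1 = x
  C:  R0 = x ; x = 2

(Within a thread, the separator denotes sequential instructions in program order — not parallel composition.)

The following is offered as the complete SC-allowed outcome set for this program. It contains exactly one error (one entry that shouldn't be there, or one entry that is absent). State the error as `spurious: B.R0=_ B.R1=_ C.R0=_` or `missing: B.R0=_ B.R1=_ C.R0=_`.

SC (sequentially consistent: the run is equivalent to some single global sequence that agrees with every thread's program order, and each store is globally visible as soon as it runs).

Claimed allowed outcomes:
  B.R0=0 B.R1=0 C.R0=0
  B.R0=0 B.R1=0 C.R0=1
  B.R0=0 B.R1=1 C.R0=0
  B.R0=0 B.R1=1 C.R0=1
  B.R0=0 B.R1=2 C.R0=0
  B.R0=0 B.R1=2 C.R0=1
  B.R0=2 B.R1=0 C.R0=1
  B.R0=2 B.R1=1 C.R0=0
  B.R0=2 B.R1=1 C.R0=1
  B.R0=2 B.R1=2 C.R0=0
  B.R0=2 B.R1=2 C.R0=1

outcome vector order: (B.R0,B.R1,C.R0)
[SC] allowed = {<0 0 0>; <0 0 1>; <0 1 0>; <0 1 1>; <0 2 0>; <0 2 1>; <2 1 0>; <2 1 1>; <2 2 0>; <2 2 1>}
claimed∖SC = {<2 0 1>}

spurious: B.R0=2 B.R1=0 C.R0=1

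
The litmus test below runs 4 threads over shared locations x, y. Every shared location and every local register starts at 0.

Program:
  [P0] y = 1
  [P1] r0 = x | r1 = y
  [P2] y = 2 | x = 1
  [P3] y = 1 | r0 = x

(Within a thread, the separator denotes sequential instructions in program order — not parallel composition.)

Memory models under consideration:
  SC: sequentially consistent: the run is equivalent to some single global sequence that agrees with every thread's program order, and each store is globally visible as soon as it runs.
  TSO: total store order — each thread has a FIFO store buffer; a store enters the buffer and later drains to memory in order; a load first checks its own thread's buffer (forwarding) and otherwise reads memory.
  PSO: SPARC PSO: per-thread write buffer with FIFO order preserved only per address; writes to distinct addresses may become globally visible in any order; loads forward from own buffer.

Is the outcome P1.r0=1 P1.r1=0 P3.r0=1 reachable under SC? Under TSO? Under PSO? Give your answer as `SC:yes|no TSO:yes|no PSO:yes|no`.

outcome vector order: (P1.r0,P1.r1,P3.r0)
under SC → 0/0/0; 0/0/1; 0/1/0; 0/1/1; 0/2/0; 0/2/1; 1/1/0; 1/1/1; 1/2/0; 1/2/1
under TSO → 0/0/0; 0/0/1; 0/1/0; 0/1/1; 0/2/0; 0/2/1; 1/1/0; 1/1/1; 1/2/0; 1/2/1
under PSO → 0/0/0; 0/0/1; 0/1/0; 0/1/1; 0/2/0; 0/2/1; 1/0/0; 1/0/1; 1/1/0; 1/1/1; 1/2/0; 1/2/1
target 1/0/1 ∈ {PSO}

SC:no TSO:no PSO:yes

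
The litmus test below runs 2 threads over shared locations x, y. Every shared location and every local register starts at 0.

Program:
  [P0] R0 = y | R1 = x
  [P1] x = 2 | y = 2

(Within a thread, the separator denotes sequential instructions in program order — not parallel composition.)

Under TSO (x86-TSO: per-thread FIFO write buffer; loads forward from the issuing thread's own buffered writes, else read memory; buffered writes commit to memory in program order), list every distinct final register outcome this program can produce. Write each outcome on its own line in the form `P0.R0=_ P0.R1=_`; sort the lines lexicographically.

P0.R0=0 P0.R1=0
P0.R0=0 P0.R1=2
P0.R0=2 P0.R1=2

outcome vector order: (P0.R0,P0.R1)
|TSO outcomes| = 3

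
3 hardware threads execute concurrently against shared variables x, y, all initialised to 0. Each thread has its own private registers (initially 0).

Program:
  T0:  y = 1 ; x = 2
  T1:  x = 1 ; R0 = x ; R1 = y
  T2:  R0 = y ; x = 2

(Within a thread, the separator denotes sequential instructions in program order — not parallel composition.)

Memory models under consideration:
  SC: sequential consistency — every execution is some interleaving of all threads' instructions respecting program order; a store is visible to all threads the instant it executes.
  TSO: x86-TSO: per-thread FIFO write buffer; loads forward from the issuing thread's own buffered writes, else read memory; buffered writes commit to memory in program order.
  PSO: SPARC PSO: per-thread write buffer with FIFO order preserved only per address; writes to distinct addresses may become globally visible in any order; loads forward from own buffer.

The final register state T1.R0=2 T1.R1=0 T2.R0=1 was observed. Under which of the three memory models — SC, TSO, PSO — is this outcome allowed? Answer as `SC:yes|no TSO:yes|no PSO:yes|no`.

outcome vector order: (T1.R0,T1.R1,T2.R0)
SC (7): 1/0/0 1/0/1 1/1/0 1/1/1 2/0/0 2/1/0 2/1/1
TSO (7): 1/0/0 1/0/1 1/1/0 1/1/1 2/0/0 2/1/0 2/1/1
PSO (8): 1/0/0 1/0/1 1/1/0 1/1/1 2/0/0 2/0/1 2/1/0 2/1/1
target 2/0/1 ∈ {PSO}

SC:no TSO:no PSO:yes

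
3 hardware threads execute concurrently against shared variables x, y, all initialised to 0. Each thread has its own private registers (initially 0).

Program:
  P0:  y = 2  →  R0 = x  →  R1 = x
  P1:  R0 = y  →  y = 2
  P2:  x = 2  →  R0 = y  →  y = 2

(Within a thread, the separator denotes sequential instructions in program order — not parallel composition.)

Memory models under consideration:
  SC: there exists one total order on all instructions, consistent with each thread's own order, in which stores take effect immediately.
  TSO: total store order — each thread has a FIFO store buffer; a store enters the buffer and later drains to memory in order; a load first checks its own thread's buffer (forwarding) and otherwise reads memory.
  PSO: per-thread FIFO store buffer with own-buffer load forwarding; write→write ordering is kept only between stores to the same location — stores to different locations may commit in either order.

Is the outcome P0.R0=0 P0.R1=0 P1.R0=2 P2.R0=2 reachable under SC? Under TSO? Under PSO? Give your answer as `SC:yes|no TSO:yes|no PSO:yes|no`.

SC:yes TSO:yes PSO:yes

outcome vector order: (P0.R0,P0.R1,P1.R0,P2.R0)
SC: 8 outcomes — {(0,0,0,2), (0,0,2,2), (0,2,0,2), (0,2,2,2), (2,2,0,0), (2,2,0,2), (2,2,2,0), (2,2,2,2)}
TSO: 12 outcomes — {(0,0,0,0), (0,0,0,2), (0,0,2,0), (0,0,2,2), (0,2,0,0), (0,2,0,2), (0,2,2,0), (0,2,2,2), (2,2,0,0), (2,2,0,2), (2,2,2,0), (2,2,2,2)}
PSO: 12 outcomes — {(0,0,0,0), (0,0,0,2), (0,0,2,0), (0,0,2,2), (0,2,0,0), (0,2,0,2), (0,2,2,0), (0,2,2,2), (2,2,0,0), (2,2,0,2), (2,2,2,0), (2,2,2,2)}
target (0,0,2,2) ∈ {SC,TSO,PSO}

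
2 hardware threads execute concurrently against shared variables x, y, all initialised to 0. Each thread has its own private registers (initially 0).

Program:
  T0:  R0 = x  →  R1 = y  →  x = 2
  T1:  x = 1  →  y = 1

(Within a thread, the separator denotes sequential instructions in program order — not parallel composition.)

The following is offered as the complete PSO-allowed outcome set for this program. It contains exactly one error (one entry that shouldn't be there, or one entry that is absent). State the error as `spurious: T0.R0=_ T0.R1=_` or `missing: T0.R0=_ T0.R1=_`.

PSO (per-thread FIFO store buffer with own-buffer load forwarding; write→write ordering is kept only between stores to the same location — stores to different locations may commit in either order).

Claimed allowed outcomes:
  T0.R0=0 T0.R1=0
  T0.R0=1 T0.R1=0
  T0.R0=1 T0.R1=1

missing: T0.R0=0 T0.R1=1

outcome vector order: (T0.R0,T0.R1)
[PSO] allowed = {0/0, 0/1, 1/0, 1/1}
PSO∖claimed = {0/1}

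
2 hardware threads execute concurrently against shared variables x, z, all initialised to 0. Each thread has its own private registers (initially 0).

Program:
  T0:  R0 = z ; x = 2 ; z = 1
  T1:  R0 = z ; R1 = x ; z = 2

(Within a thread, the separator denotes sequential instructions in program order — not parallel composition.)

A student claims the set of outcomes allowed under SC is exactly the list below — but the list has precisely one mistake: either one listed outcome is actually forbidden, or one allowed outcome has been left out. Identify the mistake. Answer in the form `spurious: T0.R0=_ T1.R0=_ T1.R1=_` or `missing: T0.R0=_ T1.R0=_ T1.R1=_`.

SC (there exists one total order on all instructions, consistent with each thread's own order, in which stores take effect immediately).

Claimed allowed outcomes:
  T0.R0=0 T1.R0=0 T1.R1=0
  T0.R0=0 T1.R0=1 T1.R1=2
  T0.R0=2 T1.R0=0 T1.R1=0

outcome vector order: (T0.R0,T1.R0,T1.R1)
[SC] allowed = {<0 0 0>, <0 0 2>, <0 1 2>, <2 0 0>}
SC∖claimed = {<0 0 2>}

missing: T0.R0=0 T1.R0=0 T1.R1=2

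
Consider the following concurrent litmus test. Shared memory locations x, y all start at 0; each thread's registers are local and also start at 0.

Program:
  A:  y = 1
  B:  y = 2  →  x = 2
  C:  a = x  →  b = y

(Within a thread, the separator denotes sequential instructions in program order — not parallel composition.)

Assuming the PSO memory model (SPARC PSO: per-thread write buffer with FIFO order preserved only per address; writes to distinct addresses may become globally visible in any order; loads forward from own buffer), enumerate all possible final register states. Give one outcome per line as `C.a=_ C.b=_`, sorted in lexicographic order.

C.a=0 C.b=0
C.a=0 C.b=1
C.a=0 C.b=2
C.a=2 C.b=0
C.a=2 C.b=1
C.a=2 C.b=2

outcome vector order: (C.a,C.b)
|PSO outcomes| = 6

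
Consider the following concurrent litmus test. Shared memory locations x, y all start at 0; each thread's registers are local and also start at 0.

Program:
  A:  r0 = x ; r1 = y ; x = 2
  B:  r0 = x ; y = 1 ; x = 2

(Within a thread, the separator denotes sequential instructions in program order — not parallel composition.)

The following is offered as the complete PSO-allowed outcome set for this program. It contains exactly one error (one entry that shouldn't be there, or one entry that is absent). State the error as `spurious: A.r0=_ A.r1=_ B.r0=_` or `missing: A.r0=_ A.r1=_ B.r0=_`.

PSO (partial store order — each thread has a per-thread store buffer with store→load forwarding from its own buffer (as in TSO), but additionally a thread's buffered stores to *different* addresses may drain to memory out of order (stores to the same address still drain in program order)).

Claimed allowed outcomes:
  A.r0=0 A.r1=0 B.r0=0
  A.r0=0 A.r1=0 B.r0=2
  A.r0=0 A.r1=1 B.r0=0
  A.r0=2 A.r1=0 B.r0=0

missing: A.r0=2 A.r1=1 B.r0=0

outcome vector order: (A.r0,A.r1,B.r0)
PSO (5): 000 002 010 200 210
PSO∖claimed = {210}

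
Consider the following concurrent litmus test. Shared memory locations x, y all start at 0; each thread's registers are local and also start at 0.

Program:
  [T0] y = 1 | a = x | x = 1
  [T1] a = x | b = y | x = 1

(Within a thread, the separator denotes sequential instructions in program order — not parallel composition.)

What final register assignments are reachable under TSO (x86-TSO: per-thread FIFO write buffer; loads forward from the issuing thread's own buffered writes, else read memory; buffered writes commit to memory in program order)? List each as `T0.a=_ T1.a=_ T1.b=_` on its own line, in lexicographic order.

outcome vector order: (T0.a,T1.a,T1.b)
|TSO outcomes| = 5

T0.a=0 T1.a=0 T1.b=0
T0.a=0 T1.a=0 T1.b=1
T0.a=0 T1.a=1 T1.b=1
T0.a=1 T1.a=0 T1.b=0
T0.a=1 T1.a=0 T1.b=1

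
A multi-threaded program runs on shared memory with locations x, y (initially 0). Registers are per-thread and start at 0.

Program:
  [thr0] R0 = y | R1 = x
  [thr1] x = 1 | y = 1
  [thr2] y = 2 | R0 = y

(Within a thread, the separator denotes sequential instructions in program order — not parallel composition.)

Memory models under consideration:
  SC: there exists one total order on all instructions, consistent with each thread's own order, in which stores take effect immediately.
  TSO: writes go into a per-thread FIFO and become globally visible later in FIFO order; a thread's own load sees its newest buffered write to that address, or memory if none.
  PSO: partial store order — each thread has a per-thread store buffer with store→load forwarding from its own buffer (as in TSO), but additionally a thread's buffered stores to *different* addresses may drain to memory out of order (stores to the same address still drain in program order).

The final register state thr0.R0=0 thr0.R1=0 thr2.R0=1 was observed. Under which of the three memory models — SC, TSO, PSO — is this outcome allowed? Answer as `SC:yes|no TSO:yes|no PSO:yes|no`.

SC:yes TSO:yes PSO:yes

outcome vector order: (thr0.R0,thr0.R1,thr2.R0)
under SC → 001 002 011 012 111 112 201 202 211 212
under TSO → 001 002 011 012 111 112 201 202 211 212
under PSO → 001 002 011 012 101 102 111 112 201 202 211 212
target 001 ∈ {SC,TSO,PSO}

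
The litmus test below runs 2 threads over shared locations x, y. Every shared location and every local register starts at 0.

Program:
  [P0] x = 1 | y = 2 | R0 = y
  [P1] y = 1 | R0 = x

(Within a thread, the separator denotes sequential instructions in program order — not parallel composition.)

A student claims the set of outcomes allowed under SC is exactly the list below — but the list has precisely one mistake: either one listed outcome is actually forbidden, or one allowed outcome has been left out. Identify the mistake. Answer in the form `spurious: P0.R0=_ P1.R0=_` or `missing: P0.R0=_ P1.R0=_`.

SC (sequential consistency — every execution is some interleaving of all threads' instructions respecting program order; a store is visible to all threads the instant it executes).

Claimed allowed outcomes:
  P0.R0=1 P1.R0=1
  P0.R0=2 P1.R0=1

missing: P0.R0=2 P1.R0=0

outcome vector order: (P0.R0,P1.R0)
[SC] allowed = {1/1 2/0 2/1}
SC∖claimed = {2/0}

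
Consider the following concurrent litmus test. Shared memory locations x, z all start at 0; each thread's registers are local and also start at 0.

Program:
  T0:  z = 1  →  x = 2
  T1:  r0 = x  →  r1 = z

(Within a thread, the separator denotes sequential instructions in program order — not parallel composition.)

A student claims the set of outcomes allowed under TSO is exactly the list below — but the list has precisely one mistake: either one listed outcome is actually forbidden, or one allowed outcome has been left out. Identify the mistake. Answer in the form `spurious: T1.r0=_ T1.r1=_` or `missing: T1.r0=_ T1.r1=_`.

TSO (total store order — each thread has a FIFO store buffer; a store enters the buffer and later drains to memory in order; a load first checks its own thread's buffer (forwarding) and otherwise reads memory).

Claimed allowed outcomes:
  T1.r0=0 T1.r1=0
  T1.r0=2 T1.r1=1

missing: T1.r0=0 T1.r1=1

outcome vector order: (T1.r0,T1.r1)
[TSO] allowed = {<0 0>; <0 1>; <2 1>}
TSO∖claimed = {<0 1>}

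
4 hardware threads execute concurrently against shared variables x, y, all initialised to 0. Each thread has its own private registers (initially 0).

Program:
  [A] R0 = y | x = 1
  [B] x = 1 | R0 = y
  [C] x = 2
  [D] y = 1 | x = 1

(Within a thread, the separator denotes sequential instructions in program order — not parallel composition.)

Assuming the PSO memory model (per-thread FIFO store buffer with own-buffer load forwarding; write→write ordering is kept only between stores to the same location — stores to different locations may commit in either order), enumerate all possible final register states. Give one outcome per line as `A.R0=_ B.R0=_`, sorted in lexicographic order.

A.R0=0 B.R0=0
A.R0=0 B.R0=1
A.R0=1 B.R0=0
A.R0=1 B.R0=1

outcome vector order: (A.R0,B.R0)
|PSO outcomes| = 4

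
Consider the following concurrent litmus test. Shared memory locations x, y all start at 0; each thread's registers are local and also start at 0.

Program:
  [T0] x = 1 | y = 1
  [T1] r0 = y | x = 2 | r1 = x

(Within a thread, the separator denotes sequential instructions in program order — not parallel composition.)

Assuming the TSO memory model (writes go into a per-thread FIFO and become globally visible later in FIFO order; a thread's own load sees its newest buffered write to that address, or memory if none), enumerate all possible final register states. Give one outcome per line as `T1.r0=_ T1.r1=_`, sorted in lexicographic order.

T1.r0=0 T1.r1=1
T1.r0=0 T1.r1=2
T1.r0=1 T1.r1=2

outcome vector order: (T1.r0,T1.r1)
|TSO outcomes| = 3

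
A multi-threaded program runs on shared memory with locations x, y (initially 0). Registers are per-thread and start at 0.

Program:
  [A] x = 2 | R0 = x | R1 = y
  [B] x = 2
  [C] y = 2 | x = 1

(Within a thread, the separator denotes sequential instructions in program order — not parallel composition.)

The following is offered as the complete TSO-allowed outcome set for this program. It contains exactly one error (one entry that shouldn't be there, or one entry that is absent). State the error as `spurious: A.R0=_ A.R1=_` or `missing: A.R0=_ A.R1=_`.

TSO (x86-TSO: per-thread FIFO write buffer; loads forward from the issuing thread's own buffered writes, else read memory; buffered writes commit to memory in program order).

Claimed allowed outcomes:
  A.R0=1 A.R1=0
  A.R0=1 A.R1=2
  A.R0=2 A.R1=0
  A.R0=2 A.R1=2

outcome vector order: (A.R0,A.R1)
TSO: 3 outcomes — {1/2; 2/0; 2/2}
claimed∖TSO = {1/0}

spurious: A.R0=1 A.R1=0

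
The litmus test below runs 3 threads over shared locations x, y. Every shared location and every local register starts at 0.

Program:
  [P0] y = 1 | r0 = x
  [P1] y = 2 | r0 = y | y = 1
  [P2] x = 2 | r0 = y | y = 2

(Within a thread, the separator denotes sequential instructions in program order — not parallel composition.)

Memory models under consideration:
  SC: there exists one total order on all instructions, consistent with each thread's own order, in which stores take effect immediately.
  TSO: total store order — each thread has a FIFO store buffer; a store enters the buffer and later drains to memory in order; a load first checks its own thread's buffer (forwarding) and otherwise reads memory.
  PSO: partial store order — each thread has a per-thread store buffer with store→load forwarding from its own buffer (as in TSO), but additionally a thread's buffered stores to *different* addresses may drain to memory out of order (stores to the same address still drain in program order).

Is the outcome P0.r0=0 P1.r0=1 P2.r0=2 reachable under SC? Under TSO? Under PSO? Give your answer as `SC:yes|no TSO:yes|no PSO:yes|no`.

SC:no TSO:yes PSO:yes

outcome vector order: (P0.r0,P1.r0,P2.r0)
under SC → (0,1,1); (0,2,1); (0,2,2); (2,1,0); (2,1,1); (2,1,2); (2,2,0); (2,2,1); (2,2,2)
under TSO → (0,1,0); (0,1,1); (0,1,2); (0,2,0); (0,2,1); (0,2,2); (2,1,0); (2,1,1); (2,1,2); (2,2,0); (2,2,1); (2,2,2)
under PSO → (0,1,0); (0,1,1); (0,1,2); (0,2,0); (0,2,1); (0,2,2); (2,1,0); (2,1,1); (2,1,2); (2,2,0); (2,2,1); (2,2,2)
target (0,1,2) ∈ {TSO,PSO}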